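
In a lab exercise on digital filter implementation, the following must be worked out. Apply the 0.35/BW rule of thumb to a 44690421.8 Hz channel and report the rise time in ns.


Rise time from bandwidth relationship:
tr = 0.35 / BW
   = 0.35 / 44690421.8
   = 7.831655776e-09 s
   = 7.8317 ns

7.8317 ns


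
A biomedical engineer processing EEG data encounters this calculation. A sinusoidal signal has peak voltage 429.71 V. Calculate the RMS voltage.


RMS voltage for a sinusoidal waveform:
V_rms = V_peak / sqrt(2)
      = 429.71 / 1.414214
      = 303.851 V

303.851 V


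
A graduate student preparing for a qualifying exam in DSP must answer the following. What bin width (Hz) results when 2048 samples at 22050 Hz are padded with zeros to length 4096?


Frequency resolution after zero-padding:
N_padded = 2048 * 2 = 4096
df = fs / N_padded
   = 22050 / 4096
   = 5.3833 Hz

5.3833 Hz


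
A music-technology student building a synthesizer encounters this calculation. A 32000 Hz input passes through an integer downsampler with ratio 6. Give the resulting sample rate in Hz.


Decimation reduces the sample rate:
fs_out = fs_in / M
       = 32000 / 6
       = 5333.3333 Hz

5333.3333 Hz


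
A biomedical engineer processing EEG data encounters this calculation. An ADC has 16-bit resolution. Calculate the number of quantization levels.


Number of quantization levels = 2^N
= 2^16
= 65536

65536


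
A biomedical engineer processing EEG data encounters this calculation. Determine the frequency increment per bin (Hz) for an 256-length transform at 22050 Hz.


DFT frequency resolution:
df = fs / N
   = 22050 / 256
   = 86.1328 Hz

86.1328 Hz


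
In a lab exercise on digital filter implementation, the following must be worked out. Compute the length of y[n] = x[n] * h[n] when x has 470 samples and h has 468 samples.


Linear convolution output length:
L = N + M - 1
  = 470 + 468 - 1
  = 937 samples

937


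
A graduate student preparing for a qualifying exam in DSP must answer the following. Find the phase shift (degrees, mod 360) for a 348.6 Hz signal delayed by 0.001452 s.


Phase shift from frequency and time delay:
phi = 360 * f * t_delay
    = 360 * 348.6 * 0.001452
    = 182.22 degrees
    mod 360 = 182.22 degrees

182.22 degrees


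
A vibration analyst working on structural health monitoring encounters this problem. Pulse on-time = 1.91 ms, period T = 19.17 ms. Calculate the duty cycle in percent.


Duty cycle as a percentage:
DC = (t_on / T) * 100
   = (1.91 / 19.17) * 100
   = 0.099635 * 100
   = 9.96 %

9.96 %


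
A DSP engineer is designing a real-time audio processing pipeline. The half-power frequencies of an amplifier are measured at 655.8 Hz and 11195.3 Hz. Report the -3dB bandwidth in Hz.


Bandwidth is the difference of -3dB frequencies:
BW = f_high - f_low
   = 11195.3 - 655.8
   = 10539.5 Hz

10539.5 Hz


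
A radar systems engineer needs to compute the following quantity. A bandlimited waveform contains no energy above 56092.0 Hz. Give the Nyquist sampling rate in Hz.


The Nyquist rate is twice the maximum frequency component.
fs_min = 2 * fmax
      = 2 * 56092.0
      = 112184.0 Hz

112184.0


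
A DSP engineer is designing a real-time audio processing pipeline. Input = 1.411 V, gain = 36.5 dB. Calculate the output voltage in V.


Output voltage from dB gain:
V_out = V_in * 10^(gain_dB / 20)
      = 1.411 * 10^(36.5 / 20)
      = 1.411 * 66.834392
      = 94.3033 V

94.3033 V


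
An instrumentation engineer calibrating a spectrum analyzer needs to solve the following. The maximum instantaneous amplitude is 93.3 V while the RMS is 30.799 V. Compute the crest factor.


Crest factor is the ratio of peak to RMS:
CF = V_peak / V_rms
   = 93.3 / 30.799
   = 3.0293

3.0293


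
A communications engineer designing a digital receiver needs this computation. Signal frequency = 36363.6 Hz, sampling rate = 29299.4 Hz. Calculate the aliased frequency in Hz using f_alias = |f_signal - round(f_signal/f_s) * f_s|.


Compute the nearest integer multiple of fs to the signal:
n = round(36363.6 / 29299.4) = 1
f_alias = |36363.6 - 1 * 29299.4|
        = |36363.6 - 29299.4|
        = 7064.2 Hz

7064.2


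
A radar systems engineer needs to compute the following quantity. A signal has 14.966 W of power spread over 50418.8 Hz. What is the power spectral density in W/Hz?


Power spectral density:
PSD = P / BW
    = 14.966 / 50418.8
    = 0.00029683 W/Hz

0.00029683 W/Hz


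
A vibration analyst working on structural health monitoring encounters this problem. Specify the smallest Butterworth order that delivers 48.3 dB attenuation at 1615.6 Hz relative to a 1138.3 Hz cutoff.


Butterworth filter order formula:
n = log10(10^(A/10) - 1) / (2 * log10(f_stop/f_pass))
10^(48.3/10) - 1 = 67607.2975
f_stop/f_pass = 1615.6 / 1138.3 = 1.4193
n = 15.8801 -> ceil = 16

16


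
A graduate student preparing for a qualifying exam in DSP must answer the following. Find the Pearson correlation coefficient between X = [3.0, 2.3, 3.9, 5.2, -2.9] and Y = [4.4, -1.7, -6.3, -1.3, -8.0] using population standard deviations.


Pearson correlation coefficient (population):
r = cov(X,Y) / (std(X) * std(Y))
Mean X = 2.3, Mean Y = -2.58
Cov(X,Y) = 6.166
Std(X) = 2.774887, Std(Y) = 4.343915
r = 0.5115

0.5115


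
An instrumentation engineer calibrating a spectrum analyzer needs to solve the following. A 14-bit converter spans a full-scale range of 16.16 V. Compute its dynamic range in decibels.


Dynamic range from full-scale to LSB:
V_min = V_max / 2^bits = 16.16 / 2^14
DR = 20 * log10(V_max / V_min)
   = 20 * log10(2^14)
   = 20 * 14 * log10(2)
   = 84.29 dB

84.29 dB


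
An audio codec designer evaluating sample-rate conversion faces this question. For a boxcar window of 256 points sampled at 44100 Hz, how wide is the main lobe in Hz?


Main lobe width for a rectangular window:
Width = 2 * fs / N
      = 2 * 44100 / 256
      = 88200 / 256
      = 344.531 Hz

344.531 Hz


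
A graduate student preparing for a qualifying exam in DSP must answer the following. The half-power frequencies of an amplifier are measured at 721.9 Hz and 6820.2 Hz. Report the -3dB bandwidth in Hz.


Bandwidth is the difference of -3dB frequencies:
BW = f_high - f_low
   = 6820.2 - 721.9
   = 6098.3 Hz

6098.3 Hz


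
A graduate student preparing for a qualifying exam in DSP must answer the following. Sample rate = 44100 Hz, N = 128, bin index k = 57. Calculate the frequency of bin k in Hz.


Frequency of DFT bin k:
f_k = k * fs / N
    = 57 * 44100 / 128
    = 2513700 / 128
    = 19638.281 Hz

19638.281 Hz


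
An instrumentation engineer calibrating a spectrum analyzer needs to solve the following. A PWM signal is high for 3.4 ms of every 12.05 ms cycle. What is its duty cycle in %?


Duty cycle as a percentage:
DC = (t_on / T) * 100
   = (3.4 / 12.05) * 100
   = 0.282158 * 100
   = 28.22 %

28.22 %


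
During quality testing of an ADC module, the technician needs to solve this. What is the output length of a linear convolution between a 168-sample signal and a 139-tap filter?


Linear convolution output length:
L = N + M - 1
  = 168 + 139 - 1
  = 306 samples

306


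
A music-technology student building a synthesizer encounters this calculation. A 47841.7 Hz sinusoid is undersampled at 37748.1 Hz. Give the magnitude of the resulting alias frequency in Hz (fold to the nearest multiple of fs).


Compute the nearest integer multiple of fs to the signal:
n = round(47841.7 / 37748.1) = 1
f_alias = |47841.7 - 1 * 37748.1|
        = |47841.7 - 37748.1|
        = 10093.6 Hz

10093.6


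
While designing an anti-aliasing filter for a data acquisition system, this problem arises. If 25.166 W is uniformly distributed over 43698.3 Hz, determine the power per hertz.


Power spectral density:
PSD = P / BW
    = 25.166 / 43698.3
    = 0.0005759 W/Hz

0.0005759 W/Hz


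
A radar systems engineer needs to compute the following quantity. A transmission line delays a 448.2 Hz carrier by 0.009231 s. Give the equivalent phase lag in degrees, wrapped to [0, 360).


Phase shift from frequency and time delay:
phi = 360 * f * t_delay
    = 360 * 448.2 * 0.009231
    = 1489.44 degrees
    mod 360 = 49.44 degrees

49.44 degrees


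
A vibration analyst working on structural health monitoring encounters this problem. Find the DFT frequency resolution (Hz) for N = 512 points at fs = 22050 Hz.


DFT frequency resolution:
df = fs / N
   = 22050 / 512
   = 43.0664 Hz

43.0664 Hz


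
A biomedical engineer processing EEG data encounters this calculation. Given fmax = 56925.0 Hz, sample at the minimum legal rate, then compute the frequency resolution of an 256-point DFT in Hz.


Step 1 — Nyquist sampling rate:
fs = 2 * fmax = 2 * 56925.0 = 113850.0 Hz

Step 2 — DFT bin spacing:
df = fs / N = 113850.0 / 256 = 444.7266 Hz

444.7266 Hz


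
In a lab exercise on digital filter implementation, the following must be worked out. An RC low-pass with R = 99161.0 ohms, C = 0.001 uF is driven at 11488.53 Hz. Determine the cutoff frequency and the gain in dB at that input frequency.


Step 1 — cutoff frequency:
fc = 1 / (2*pi*R*C)
C = 0.001 uF = 1e-09 F
fc = 1 / (2*pi*99161.0*1e-09)
   = 1605.016 Hz

Step 2 — magnitude at f = 11488.53 Hz:
|H(f)| = 1 / sqrt(1 + (f/fc)^2)
f/fc = 11488.53 / 1605.016 = 7.157891
|H| = 1 / sqrt(1 + 51.235404) = 0.1383622
|H|_dB = 20*log10(0.1383622) = -17.18 dB

fc = 1605.016 Hz; |H(11488.53 Hz)| = -17.18 dB


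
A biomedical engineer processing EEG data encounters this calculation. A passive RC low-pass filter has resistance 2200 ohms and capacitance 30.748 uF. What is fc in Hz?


Cutoff frequency of a first-order RC filter:
fc = 1 / (2 * pi * R * C)
C = 30.748 uF = 3.0748e-05 F
fc = 1 / (2 * pi * 2200 * 3.0748e-05)
   = 1 / 0.42502984001535
   = 2.352776 Hz

2.352776 Hz


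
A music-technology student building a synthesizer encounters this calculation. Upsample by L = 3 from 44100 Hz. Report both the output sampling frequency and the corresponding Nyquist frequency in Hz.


Step 1 — output sample rate after interpolation by L:
fs_out = L * fs_in = 3 * 44100 = 132300 Hz

Step 2 — Nyquist frequency of the output stream:
f_Nyq = fs_out / 2 = 132300 / 2 = 66150.0 Hz

fs_out = 132300 Hz; f_Nyquist = 66150.0 Hz


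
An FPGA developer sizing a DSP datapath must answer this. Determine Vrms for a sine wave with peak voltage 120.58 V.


RMS voltage for a sinusoidal waveform:
V_rms = V_peak / sqrt(2)
      = 120.58 / 1.414214
      = 85.263 V

85.263 V


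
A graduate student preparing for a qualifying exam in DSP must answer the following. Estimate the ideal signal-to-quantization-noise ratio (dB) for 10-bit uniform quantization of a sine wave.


Theoretical SNR for a full-scale sinusoid:
SNR = 6.02 * N + 1.76
    = 6.02 * 10 + 1.76
    = 60.2 + 1.76
    = 61.96 dB

61.96 dB


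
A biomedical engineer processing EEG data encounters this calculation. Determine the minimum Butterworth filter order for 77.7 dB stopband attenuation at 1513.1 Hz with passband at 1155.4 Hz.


Butterworth filter order formula:
n = log10(10^(A/10) - 1) / (2 * log10(f_stop/f_pass))
10^(77.7/10) - 1 = 58884364.5356
f_stop/f_pass = 1513.1 / 1155.4 = 1.3096
n = 33.1668 -> ceil = 34

34


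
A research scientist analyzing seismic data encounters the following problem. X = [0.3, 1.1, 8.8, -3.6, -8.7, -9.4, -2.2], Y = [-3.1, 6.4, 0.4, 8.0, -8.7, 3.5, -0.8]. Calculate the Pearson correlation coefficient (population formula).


Pearson correlation coefficient (population):
r = cov(X,Y) / (std(X) * std(Y))
Mean X = -1.9571, Mean Y = 0.8143
Cov(X,Y) = 5.219388
Std(X) = 5.778991, Std(Y) = 5.327403
r = 0.1695

0.1695


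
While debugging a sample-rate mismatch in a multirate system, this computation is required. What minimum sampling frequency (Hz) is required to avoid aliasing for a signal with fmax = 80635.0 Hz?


The Nyquist rate is twice the maximum frequency component.
fs_min = 2 * fmax
      = 2 * 80635.0
      = 161270.0 Hz

161270.0


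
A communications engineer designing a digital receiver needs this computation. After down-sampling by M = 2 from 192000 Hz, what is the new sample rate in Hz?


Decimation reduces the sample rate:
fs_out = fs_in / M
       = 192000 / 2
       = 96000.0 Hz

96000.0 Hz


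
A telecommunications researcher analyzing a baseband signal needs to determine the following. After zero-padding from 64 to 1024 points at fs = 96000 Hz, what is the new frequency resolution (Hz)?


Frequency resolution after zero-padding:
N_padded = 64 * 16 = 1024
df = fs / N_padded
   = 96000 / 1024
   = 93.75 Hz

93.75 Hz


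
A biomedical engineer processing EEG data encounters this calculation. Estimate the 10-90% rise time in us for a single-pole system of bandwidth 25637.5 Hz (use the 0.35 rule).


Rise time from bandwidth relationship:
tr = 0.35 / BW
   = 0.35 / 25637.5
   = 1.365187713e-05 s
   = 13.6519 us

13.6519 us


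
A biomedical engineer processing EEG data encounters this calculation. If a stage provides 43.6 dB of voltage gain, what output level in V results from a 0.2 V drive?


Output voltage from dB gain:
V_out = V_in * 10^(gain_dB / 20)
      = 0.2 * 10^(43.6 / 20)
      = 0.2 * 151.356125
      = 30.2712 V

30.2712 V


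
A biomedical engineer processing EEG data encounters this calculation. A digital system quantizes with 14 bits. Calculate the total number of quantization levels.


Number of quantization levels = 2^N
= 2^14
= 16384

16384


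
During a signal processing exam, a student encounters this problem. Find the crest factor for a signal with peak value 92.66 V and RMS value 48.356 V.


Crest factor is the ratio of peak to RMS:
CF = V_peak / V_rms
   = 92.66 / 48.356
   = 1.9162

1.9162


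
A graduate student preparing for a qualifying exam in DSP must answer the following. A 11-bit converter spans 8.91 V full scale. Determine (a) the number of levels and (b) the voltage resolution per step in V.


Step 1 — number of quantization levels:
L = 2^N = 2^11 = 2048

Step 2 — LSB step size:
delta = Vfs / L
      = 8.91 / 2048
      = 0.00435059 V

Levels = 2048; step size = 0.00435059 V


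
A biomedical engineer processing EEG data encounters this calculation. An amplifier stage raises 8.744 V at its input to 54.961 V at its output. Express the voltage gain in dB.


Voltage gain in dB:
G = 20 * log10(Vout / Vin)
  = 20 * log10(54.961 / 8.744)
  = 20 * log10(6.285567)
  = 20 * 0.798344
  = 15.97 dB

15.97 dB


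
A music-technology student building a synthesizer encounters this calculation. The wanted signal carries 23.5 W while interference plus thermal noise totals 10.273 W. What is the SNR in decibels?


SNR in decibels:
SNR = 10 * log10(Ps / Pn)
    = 10 * log10(23.5 / 10.273)
    = 10 * log10(2.2875)
    = 10 * 0.3594
    = 3.59 dB

3.59 dB


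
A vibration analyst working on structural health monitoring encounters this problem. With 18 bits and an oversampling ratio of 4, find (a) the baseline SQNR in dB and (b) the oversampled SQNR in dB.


Step 1 — baseline SQNR at Nyquist:
SQNR_base = 6.02*N + 1.76
          = 6.02*18 + 1.76
          = 110.12 dB

Step 2 — oversampling processing gain:
G = 10*log10(OSR) = 10*log10(4) = 6.02 dB

Step 3 — total:
SQNR_total = 110.12 + 6.02 = 116.14 dB

Base SQNR = 110.12 dB; oversampled SQNR = 116.14 dB


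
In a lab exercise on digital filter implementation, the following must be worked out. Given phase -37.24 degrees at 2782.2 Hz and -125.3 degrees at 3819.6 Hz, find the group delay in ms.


Group delay from phase difference:
tau = -d(phi)/d(omega)
d(phi) = -88.06 deg = -1.536937 rad
d(omega) = 2*pi*(3819.6 - 2782.2) = 6518.1764 rad/s
tau = -(-1.536937) / 6518.1764
    = 0.2358 ms

0.2358 ms


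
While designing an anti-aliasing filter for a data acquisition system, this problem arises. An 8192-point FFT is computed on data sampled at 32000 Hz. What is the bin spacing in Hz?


DFT frequency resolution:
df = fs / N
   = 32000 / 8192
   = 3.9062 Hz

3.9062 Hz


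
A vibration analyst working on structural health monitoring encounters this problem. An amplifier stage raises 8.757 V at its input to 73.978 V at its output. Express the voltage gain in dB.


Voltage gain in dB:
G = 20 * log10(Vout / Vin)
  = 20 * log10(73.978 / 8.757)
  = 20 * log10(8.44787)
  = 20 * 0.926747
  = 18.53 dB

18.53 dB


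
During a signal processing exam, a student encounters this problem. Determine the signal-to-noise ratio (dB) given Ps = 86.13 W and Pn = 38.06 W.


SNR in decibels:
SNR = 10 * log10(Ps / Pn)
    = 10 * log10(86.13 / 38.06)
    = 10 * log10(2.263)
    = 10 * 0.3547
    = 3.55 dB

3.55 dB


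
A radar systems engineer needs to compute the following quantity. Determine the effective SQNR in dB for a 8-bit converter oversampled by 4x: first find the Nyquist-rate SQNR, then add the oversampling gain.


Step 1 — baseline SQNR at Nyquist:
SQNR_base = 6.02*N + 1.76
          = 6.02*8 + 1.76
          = 49.92 dB

Step 2 — oversampling processing gain:
G = 10*log10(OSR) = 10*log10(4) = 6.02 dB

Step 3 — total:
SQNR_total = 49.92 + 6.02 = 55.94 dB

Base SQNR = 49.92 dB; oversampled SQNR = 55.94 dB


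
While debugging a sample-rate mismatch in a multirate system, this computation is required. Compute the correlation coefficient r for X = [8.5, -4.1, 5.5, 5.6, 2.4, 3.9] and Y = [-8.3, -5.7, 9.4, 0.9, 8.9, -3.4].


Pearson correlation coefficient (population):
r = cov(X,Y) / (std(X) * std(Y))
Mean X = 3.6333, Mean Y = 0.3
Cov(X,Y) = 1.853333
Std(X) = 3.924991, Std(Y) = 6.840809
r = 0.069

0.069


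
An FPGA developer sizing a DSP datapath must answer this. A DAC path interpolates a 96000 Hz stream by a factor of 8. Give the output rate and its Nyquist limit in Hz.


Step 1 — output sample rate after interpolation by L:
fs_out = L * fs_in = 8 * 96000 = 768000 Hz

Step 2 — Nyquist frequency of the output stream:
f_Nyq = fs_out / 2 = 768000 / 2 = 384000.0 Hz

fs_out = 768000 Hz; f_Nyquist = 384000.0 Hz


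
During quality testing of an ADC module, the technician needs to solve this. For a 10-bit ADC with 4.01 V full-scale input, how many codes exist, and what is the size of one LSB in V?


Step 1 — number of quantization levels:
L = 2^N = 2^10 = 1024

Step 2 — LSB step size:
delta = Vfs / L
      = 4.01 / 1024
      = 0.00391602 V

Levels = 1024; step size = 0.00391602 V


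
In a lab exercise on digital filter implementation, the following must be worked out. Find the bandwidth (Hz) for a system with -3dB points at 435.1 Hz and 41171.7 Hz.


Bandwidth is the difference of -3dB frequencies:
BW = f_high - f_low
   = 41171.7 - 435.1
   = 40736.6 Hz

40736.6 Hz


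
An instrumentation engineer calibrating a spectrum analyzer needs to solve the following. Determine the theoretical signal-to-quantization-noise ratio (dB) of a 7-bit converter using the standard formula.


Theoretical SNR for a full-scale sinusoid:
SNR = 6.02 * N + 1.76
    = 6.02 * 7 + 1.76
    = 42.14 + 1.76
    = 43.9 dB

43.9 dB


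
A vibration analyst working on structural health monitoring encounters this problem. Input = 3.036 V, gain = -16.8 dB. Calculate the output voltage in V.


Output voltage from dB gain:
V_out = V_in * 10^(gain_dB / 20)
      = 3.036 * 10^(-16.8 / 20)
      = 3.036 * 0.144544
      = 0.4388 V

0.4388 V


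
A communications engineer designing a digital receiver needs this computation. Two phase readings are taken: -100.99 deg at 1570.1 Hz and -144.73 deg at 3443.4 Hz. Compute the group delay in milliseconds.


Group delay from phase difference:
tau = -d(phi)/d(omega)
d(phi) = -43.74 deg = -0.763407 rad
d(omega) = 2*pi*(3443.4 - 1570.1) = 11770.291 rad/s
tau = -(-0.763407) / 11770.291
    = 0.0649 ms

0.0649 ms


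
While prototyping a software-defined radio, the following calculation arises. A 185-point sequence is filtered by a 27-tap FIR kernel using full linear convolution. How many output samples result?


Linear convolution output length:
L = N + M - 1
  = 185 + 27 - 1
  = 211 samples

211


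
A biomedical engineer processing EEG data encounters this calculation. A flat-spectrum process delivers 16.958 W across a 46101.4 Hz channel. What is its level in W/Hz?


Power spectral density:
PSD = P / BW
    = 16.958 / 46101.4
    = 0.00036784 W/Hz

0.00036784 W/Hz


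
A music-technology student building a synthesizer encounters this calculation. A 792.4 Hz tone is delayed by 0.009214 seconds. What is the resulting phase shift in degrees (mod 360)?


Phase shift from frequency and time delay:
phi = 360 * f * t_delay
    = 360 * 792.4 * 0.009214
    = 2628.42 degrees
    mod 360 = 108.42 degrees

108.42 degrees


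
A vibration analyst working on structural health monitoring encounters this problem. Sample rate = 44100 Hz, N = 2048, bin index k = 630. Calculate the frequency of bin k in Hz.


Frequency of DFT bin k:
f_k = k * fs / N
    = 630 * 44100 / 2048
    = 27783000 / 2048
    = 13565.918 Hz

13565.918 Hz


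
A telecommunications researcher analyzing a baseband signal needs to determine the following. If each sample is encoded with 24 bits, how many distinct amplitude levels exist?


Number of quantization levels = 2^N
= 2^24
= 16777216

16777216


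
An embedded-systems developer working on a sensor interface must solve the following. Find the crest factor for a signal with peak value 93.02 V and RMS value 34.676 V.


Crest factor is the ratio of peak to RMS:
CF = V_peak / V_rms
   = 93.02 / 34.676
   = 2.6825

2.6825


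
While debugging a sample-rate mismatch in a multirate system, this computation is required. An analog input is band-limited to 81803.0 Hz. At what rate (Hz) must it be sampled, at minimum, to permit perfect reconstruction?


The Nyquist rate is twice the maximum frequency component.
fs_min = 2 * fmax
      = 2 * 81803.0
      = 163606.0 Hz

163606.0


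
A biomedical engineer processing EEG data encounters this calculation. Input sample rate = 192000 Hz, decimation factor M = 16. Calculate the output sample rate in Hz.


Decimation reduces the sample rate:
fs_out = fs_in / M
       = 192000 / 16
       = 12000.0 Hz

12000.0 Hz


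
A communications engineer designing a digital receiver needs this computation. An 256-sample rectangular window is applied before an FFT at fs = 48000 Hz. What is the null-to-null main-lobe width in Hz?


Main lobe width for a rectangular window:
Width = 2 * fs / N
      = 2 * 48000 / 256
      = 96000 / 256
      = 375.0 Hz

375.0 Hz


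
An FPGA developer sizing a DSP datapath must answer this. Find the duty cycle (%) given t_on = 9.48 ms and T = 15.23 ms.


Duty cycle as a percentage:
DC = (t_on / T) * 100
   = (9.48 / 15.23) * 100
   = 0.622456 * 100
   = 62.25 %

62.25 %


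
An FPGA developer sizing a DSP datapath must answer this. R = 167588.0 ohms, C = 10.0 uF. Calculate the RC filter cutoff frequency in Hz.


Cutoff frequency of a first-order RC filter:
fc = 1 / (2 * pi * R * C)
C = 10.0 uF = 1e-05 F
fc = 1 / (2 * pi * 167588.0 * 1e-05)
   = 1 / 10.529864592596
   = 0.094968 Hz

0.094968 Hz


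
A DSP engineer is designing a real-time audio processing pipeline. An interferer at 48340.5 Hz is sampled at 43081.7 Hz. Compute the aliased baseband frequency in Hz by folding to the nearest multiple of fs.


Compute the nearest integer multiple of fs to the signal:
n = round(48340.5 / 43081.7) = 1
f_alias = |48340.5 - 1 * 43081.7|
        = |48340.5 - 43081.7|
        = 5258.8 Hz

5258.8


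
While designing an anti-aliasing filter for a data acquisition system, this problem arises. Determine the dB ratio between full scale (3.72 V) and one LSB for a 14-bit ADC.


Dynamic range from full-scale to LSB:
V_min = V_max / 2^bits = 3.72 / 2^14
DR = 20 * log10(V_max / V_min)
   = 20 * log10(2^14)
   = 20 * 14 * log10(2)
   = 84.29 dB

84.29 dB


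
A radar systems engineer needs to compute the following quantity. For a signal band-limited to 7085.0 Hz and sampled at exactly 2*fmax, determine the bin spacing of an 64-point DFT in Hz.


Step 1 — Nyquist sampling rate:
fs = 2 * fmax = 2 * 7085.0 = 14170.0 Hz

Step 2 — DFT bin spacing:
df = fs / N = 14170.0 / 64 = 221.4062 Hz

221.4062 Hz


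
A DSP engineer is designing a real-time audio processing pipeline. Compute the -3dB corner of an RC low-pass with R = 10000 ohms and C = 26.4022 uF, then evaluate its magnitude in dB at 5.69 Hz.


Step 1 — cutoff frequency:
fc = 1 / (2*pi*R*C)
C = 26.4022 uF = 2.64022e-05 F
fc = 1 / (2*pi*10000*2.64022e-05)
   = 0.602809 Hz

Step 2 — magnitude at f = 5.69 Hz:
|H(f)| = 1 / sqrt(1 + (f/fc)^2)
f/fc = 5.69 / 0.602809 = 9.439142
|H| = 1 / sqrt(1 + 89.097402) = 0.1053523
|H|_dB = 20*log10(0.1053523) = -19.55 dB

fc = 0.602809 Hz; |H(5.69 Hz)| = -19.55 dB


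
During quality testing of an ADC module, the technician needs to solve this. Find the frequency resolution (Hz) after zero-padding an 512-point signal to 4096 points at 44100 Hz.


Frequency resolution after zero-padding:
N_padded = 512 * 8 = 4096
df = fs / N_padded
   = 44100 / 4096
   = 10.7666 Hz

10.7666 Hz


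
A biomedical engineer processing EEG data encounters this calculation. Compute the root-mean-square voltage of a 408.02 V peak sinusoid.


RMS voltage for a sinusoidal waveform:
V_rms = V_peak / sqrt(2)
      = 408.02 / 1.414214
      = 288.514 V

288.514 V


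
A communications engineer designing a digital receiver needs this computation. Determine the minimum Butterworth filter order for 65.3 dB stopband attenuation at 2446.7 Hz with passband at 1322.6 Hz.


Butterworth filter order formula:
n = log10(10^(A/10) - 1) / (2 * log10(f_stop/f_pass))
10^(65.3/10) - 1 = 3388440.5614
f_stop/f_pass = 2446.7 / 1322.6 = 1.8499
n = 12.2215 -> ceil = 13

13


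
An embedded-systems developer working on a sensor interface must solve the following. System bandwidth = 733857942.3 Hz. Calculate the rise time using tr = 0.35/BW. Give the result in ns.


Rise time from bandwidth relationship:
tr = 0.35 / BW
   = 0.35 / 733857942.3
   = 4.76931542e-10 s
   = 0.4769 ns

0.4769 ns


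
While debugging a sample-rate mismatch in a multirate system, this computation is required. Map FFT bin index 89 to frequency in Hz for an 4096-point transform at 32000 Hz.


Frequency of DFT bin k:
f_k = k * fs / N
    = 89 * 32000 / 4096
    = 2848000 / 4096
    = 695.312 Hz

695.312 Hz


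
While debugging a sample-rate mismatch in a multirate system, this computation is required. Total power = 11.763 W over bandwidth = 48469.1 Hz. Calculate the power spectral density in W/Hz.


Power spectral density:
PSD = P / BW
    = 11.763 / 48469.1
    = 0.00024269 W/Hz

0.00024269 W/Hz


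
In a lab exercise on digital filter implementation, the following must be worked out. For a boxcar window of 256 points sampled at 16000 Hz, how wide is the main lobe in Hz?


Main lobe width for a rectangular window:
Width = 2 * fs / N
      = 2 * 16000 / 256
      = 32000 / 256
      = 125.0 Hz

125.0 Hz


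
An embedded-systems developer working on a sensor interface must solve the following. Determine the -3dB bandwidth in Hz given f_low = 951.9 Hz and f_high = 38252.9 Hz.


Bandwidth is the difference of -3dB frequencies:
BW = f_high - f_low
   = 38252.9 - 951.9
   = 37301.0 Hz

37301.0 Hz


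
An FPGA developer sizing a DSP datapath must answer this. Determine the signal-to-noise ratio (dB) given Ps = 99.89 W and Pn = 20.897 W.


SNR in decibels:
SNR = 10 * log10(Ps / Pn)
    = 10 * log10(99.89 / 20.897)
    = 10 * log10(4.7801)
    = 10 * 0.6794
    = 6.79 dB

6.79 dB


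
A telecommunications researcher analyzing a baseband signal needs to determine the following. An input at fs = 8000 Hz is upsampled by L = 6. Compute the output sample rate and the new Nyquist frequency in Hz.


Step 1 — output sample rate after interpolation by L:
fs_out = L * fs_in = 6 * 8000 = 48000 Hz

Step 2 — Nyquist frequency of the output stream:
f_Nyq = fs_out / 2 = 48000 / 2 = 24000.0 Hz

fs_out = 48000 Hz; f_Nyquist = 24000.0 Hz


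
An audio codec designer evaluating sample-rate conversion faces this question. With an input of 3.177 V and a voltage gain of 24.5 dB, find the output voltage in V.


Output voltage from dB gain:
V_out = V_in * 10^(gain_dB / 20)
      = 3.177 * 10^(24.5 / 20)
      = 3.177 * 16.78804
      = 53.3356 V

53.3356 V


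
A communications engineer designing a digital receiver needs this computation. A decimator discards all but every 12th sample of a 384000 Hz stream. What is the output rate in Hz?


Decimation reduces the sample rate:
fs_out = fs_in / M
       = 384000 / 12
       = 32000.0 Hz

32000.0 Hz


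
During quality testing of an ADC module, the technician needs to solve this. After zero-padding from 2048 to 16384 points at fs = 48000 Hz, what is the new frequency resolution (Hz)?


Frequency resolution after zero-padding:
N_padded = 2048 * 8 = 16384
df = fs / N_padded
   = 48000 / 16384
   = 2.9297 Hz

2.9297 Hz


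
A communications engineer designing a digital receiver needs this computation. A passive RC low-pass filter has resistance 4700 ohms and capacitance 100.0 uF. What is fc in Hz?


Cutoff frequency of a first-order RC filter:
fc = 1 / (2 * pi * R * C)
C = 100.0 uF = 0.0001 F
fc = 1 / (2 * pi * 4700 * 0.0001)
   = 1 / 2.9530970943744
   = 0.338628 Hz

0.338628 Hz


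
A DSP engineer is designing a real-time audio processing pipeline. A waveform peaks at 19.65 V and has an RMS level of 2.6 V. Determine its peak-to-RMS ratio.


Crest factor is the ratio of peak to RMS:
CF = V_peak / V_rms
   = 19.65 / 2.6
   = 7.5577

7.5577


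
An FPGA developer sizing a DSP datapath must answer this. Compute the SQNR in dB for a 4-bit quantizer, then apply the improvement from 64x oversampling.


Step 1 — baseline SQNR at Nyquist:
SQNR_base = 6.02*N + 1.76
          = 6.02*4 + 1.76
          = 25.84 dB

Step 2 — oversampling processing gain:
G = 10*log10(OSR) = 10*log10(64) = 18.06 dB

Step 3 — total:
SQNR_total = 25.84 + 18.06 = 43.9 dB

Base SQNR = 25.84 dB; oversampled SQNR = 43.9 dB


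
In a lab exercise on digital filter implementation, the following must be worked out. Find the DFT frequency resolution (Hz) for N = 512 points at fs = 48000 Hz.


DFT frequency resolution:
df = fs / N
   = 48000 / 512
   = 93.75 Hz

93.75 Hz


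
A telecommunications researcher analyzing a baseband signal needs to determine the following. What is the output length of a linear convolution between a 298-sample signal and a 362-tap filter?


Linear convolution output length:
L = N + M - 1
  = 298 + 362 - 1
  = 659 samples

659


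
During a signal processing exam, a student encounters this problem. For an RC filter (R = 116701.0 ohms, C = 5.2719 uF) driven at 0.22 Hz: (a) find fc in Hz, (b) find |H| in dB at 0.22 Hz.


Step 1 — cutoff frequency:
fc = 1 / (2*pi*R*C)
C = 5.2719 uF = 5.2719e-06 F
fc = 1 / (2*pi*116701.0*5.2719e-06)
   = 0.258689 Hz

Step 2 — magnitude at f = 0.22 Hz:
|H(f)| = 1 / sqrt(1 + (f/fc)^2)
f/fc = 0.22 / 0.258689 = 0.850442
|H| = 1 / sqrt(1 + 0.723252) = 0.7617731
|H|_dB = 20*log10(0.7617731) = -2.36 dB

fc = 0.258689 Hz; |H(0.22 Hz)| = -2.36 dB


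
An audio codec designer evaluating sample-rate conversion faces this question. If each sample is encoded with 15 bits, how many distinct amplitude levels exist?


Number of quantization levels = 2^N
= 2^15
= 32768

32768


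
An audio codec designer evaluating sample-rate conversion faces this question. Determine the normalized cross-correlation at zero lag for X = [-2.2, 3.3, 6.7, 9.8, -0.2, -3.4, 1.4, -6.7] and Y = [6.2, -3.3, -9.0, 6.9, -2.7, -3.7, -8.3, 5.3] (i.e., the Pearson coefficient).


Pearson correlation coefficient (population):
r = cov(X,Y) / (std(X) * std(Y))
Mean X = 1.0875, Mean Y = -1.075
Cov(X,Y) = -5.233437
Std(X) = 5.070118, Std(Y) = 5.985973
r = -0.1724

-0.1724


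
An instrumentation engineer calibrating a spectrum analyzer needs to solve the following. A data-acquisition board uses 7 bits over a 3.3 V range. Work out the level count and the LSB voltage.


Step 1 — number of quantization levels:
L = 2^N = 2^7 = 128

Step 2 — LSB step size:
delta = Vfs / L
      = 3.3 / 128
      = 0.02578125 V

Levels = 128; step size = 0.02578125 V


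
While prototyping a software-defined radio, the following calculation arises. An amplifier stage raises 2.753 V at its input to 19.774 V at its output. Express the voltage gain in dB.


Voltage gain in dB:
G = 20 * log10(Vout / Vin)
  = 20 * log10(19.774 / 2.753)
  = 20 * log10(7.18271)
  = 20 * 0.856288
  = 17.13 dB

17.13 dB


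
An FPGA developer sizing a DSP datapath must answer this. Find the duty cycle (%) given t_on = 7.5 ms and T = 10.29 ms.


Duty cycle as a percentage:
DC = (t_on / T) * 100
   = (7.5 / 10.29) * 100
   = 0.728863 * 100
   = 72.89 %

72.89 %


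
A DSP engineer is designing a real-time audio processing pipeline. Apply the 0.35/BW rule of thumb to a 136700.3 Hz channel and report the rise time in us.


Rise time from bandwidth relationship:
tr = 0.35 / BW
   = 0.35 / 136700.3
   = 2.560345515e-06 s
   = 2.5603 us

2.5603 us


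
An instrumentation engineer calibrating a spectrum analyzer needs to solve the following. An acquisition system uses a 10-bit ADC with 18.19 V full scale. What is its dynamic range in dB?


Dynamic range from full-scale to LSB:
V_min = V_max / 2^bits = 18.19 / 2^10
DR = 20 * log10(V_max / V_min)
   = 20 * log10(2^10)
   = 20 * 10 * log10(2)
   = 60.21 dB

60.21 dB


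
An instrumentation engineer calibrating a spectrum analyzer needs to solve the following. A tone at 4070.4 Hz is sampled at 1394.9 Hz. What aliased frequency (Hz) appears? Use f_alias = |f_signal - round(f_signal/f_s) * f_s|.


Compute the nearest integer multiple of fs to the signal:
n = round(4070.4 / 1394.9) = 3
f_alias = |4070.4 - 3 * 1394.9|
        = |4070.4 - 4184.7|
        = 114.3 Hz

114.3


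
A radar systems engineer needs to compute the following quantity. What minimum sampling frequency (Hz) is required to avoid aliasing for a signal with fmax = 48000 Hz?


The Nyquist rate is twice the maximum frequency component.
fs_min = 2 * fmax
      = 2 * 48000
      = 96000 Hz

96000


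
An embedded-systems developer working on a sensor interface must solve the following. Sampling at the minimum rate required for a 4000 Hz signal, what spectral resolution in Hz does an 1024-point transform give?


Step 1 — Nyquist sampling rate:
fs = 2 * fmax = 2 * 4000 = 8000 Hz

Step 2 — DFT bin spacing:
df = fs / N = 8000 / 1024 = 7.8125 Hz

7.8125 Hz


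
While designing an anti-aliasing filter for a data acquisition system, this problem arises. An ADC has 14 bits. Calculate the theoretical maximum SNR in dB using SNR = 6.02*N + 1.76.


Theoretical SNR for a full-scale sinusoid:
SNR = 6.02 * N + 1.76
    = 6.02 * 14 + 1.76
    = 84.28 + 1.76
    = 86.04 dB

86.04 dB


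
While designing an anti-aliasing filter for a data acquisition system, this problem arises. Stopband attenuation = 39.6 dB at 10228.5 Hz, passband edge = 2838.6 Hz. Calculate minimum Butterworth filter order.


Butterworth filter order formula:
n = log10(10^(A/10) - 1) / (2 * log10(f_stop/f_pass))
10^(39.6/10) - 1 = 9119.1084
f_stop/f_pass = 10228.5 / 2838.6 = 3.6034
n = 3.5566 -> ceil = 4

4


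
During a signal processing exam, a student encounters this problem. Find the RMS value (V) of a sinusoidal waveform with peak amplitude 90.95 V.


RMS voltage for a sinusoidal waveform:
V_rms = V_peak / sqrt(2)
      = 90.95 / 1.414214
      = 64.311 V

64.311 V


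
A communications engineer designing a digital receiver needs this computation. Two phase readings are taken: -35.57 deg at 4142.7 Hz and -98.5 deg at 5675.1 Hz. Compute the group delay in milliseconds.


Group delay from phase difference:
tau = -d(phi)/d(omega)
d(phi) = -62.93 deg = -1.098336 rad
d(omega) = 2*pi*(5675.1 - 4142.7) = 9628.3532 rad/s
tau = -(-1.098336) / 9628.3532
    = 0.1141 ms

0.1141 ms


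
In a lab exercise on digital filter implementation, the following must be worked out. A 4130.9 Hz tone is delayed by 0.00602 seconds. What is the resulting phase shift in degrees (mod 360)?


Phase shift from frequency and time delay:
phi = 360 * f * t_delay
    = 360 * 4130.9 * 0.00602
    = 8952.49 degrees
    mod 360 = 312.49 degrees

312.49 degrees


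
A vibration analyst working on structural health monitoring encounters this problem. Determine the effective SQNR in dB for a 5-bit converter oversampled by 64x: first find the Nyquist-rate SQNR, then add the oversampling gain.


Step 1 — baseline SQNR at Nyquist:
SQNR_base = 6.02*N + 1.76
          = 6.02*5 + 1.76
          = 31.86 dB

Step 2 — oversampling processing gain:
G = 10*log10(OSR) = 10*log10(64) = 18.06 dB

Step 3 — total:
SQNR_total = 31.86 + 18.06 = 49.92 dB

Base SQNR = 31.86 dB; oversampled SQNR = 49.92 dB


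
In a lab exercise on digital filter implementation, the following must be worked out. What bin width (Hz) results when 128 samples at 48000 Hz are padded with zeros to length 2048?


Frequency resolution after zero-padding:
N_padded = 128 * 16 = 2048
df = fs / N_padded
   = 48000 / 2048
   = 23.4375 Hz

23.4375 Hz


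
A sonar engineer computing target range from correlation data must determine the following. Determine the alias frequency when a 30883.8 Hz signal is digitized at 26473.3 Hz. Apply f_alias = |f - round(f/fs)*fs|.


Compute the nearest integer multiple of fs to the signal:
n = round(30883.8 / 26473.3) = 1
f_alias = |30883.8 - 1 * 26473.3|
        = |30883.8 - 26473.3|
        = 4410.5 Hz

4410.5


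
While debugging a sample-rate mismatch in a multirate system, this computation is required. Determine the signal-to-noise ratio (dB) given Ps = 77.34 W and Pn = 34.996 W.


SNR in decibels:
SNR = 10 * log10(Ps / Pn)
    = 10 * log10(77.34 / 34.996)
    = 10 * log10(2.21)
    = 10 * 0.3444
    = 3.44 dB

3.44 dB


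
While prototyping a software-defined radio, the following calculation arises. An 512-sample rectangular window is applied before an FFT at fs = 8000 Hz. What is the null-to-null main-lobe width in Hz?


Main lobe width for a rectangular window:
Width = 2 * fs / N
      = 2 * 8000 / 512
      = 16000 / 512
      = 31.25 Hz

31.25 Hz


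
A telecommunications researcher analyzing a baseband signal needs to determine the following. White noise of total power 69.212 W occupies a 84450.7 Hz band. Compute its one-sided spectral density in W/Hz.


Power spectral density:
PSD = P / BW
    = 69.212 / 84450.7
    = 0.00081956 W/Hz

0.00081956 W/Hz


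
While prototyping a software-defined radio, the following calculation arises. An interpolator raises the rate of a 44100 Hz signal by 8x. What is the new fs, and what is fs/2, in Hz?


Step 1 — output sample rate after interpolation by L:
fs_out = L * fs_in = 8 * 44100 = 352800 Hz

Step 2 — Nyquist frequency of the output stream:
f_Nyq = fs_out / 2 = 352800 / 2 = 176400.0 Hz

fs_out = 352800 Hz; f_Nyquist = 176400.0 Hz


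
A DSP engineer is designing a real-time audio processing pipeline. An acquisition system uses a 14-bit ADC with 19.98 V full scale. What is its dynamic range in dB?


Dynamic range from full-scale to LSB:
V_min = V_max / 2^bits = 19.98 / 2^14
DR = 20 * log10(V_max / V_min)
   = 20 * log10(2^14)
   = 20 * 14 * log10(2)
   = 84.29 dB

84.29 dB


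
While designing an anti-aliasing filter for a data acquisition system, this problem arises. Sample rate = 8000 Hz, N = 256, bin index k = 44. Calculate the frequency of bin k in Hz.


Frequency of DFT bin k:
f_k = k * fs / N
    = 44 * 8000 / 256
    = 352000 / 256
    = 1375.0 Hz

1375.0 Hz
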